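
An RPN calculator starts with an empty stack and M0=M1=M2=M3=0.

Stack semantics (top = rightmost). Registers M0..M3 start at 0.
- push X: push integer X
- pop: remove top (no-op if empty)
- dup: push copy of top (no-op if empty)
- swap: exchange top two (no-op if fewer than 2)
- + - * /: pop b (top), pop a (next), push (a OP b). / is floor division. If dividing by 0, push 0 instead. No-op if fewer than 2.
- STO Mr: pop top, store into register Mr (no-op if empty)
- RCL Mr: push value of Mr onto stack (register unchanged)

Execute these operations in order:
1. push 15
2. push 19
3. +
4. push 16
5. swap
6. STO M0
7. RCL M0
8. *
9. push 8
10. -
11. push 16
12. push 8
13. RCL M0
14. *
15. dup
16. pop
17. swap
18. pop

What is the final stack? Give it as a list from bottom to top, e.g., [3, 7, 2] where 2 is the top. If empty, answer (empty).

After op 1 (push 15): stack=[15] mem=[0,0,0,0]
After op 2 (push 19): stack=[15,19] mem=[0,0,0,0]
After op 3 (+): stack=[34] mem=[0,0,0,0]
After op 4 (push 16): stack=[34,16] mem=[0,0,0,0]
After op 5 (swap): stack=[16,34] mem=[0,0,0,0]
After op 6 (STO M0): stack=[16] mem=[34,0,0,0]
After op 7 (RCL M0): stack=[16,34] mem=[34,0,0,0]
After op 8 (*): stack=[544] mem=[34,0,0,0]
After op 9 (push 8): stack=[544,8] mem=[34,0,0,0]
After op 10 (-): stack=[536] mem=[34,0,0,0]
After op 11 (push 16): stack=[536,16] mem=[34,0,0,0]
After op 12 (push 8): stack=[536,16,8] mem=[34,0,0,0]
After op 13 (RCL M0): stack=[536,16,8,34] mem=[34,0,0,0]
After op 14 (*): stack=[536,16,272] mem=[34,0,0,0]
After op 15 (dup): stack=[536,16,272,272] mem=[34,0,0,0]
After op 16 (pop): stack=[536,16,272] mem=[34,0,0,0]
After op 17 (swap): stack=[536,272,16] mem=[34,0,0,0]
After op 18 (pop): stack=[536,272] mem=[34,0,0,0]

Answer: [536, 272]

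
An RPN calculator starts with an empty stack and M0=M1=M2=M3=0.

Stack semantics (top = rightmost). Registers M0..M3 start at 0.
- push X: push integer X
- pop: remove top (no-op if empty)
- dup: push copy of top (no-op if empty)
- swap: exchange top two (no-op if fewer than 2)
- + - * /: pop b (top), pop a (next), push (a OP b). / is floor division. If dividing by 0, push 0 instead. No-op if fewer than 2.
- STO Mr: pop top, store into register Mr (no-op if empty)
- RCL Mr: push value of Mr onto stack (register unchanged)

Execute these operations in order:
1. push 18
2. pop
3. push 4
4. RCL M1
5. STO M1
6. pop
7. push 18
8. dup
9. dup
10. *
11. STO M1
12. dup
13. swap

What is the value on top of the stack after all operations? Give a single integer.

Answer: 18

Derivation:
After op 1 (push 18): stack=[18] mem=[0,0,0,0]
After op 2 (pop): stack=[empty] mem=[0,0,0,0]
After op 3 (push 4): stack=[4] mem=[0,0,0,0]
After op 4 (RCL M1): stack=[4,0] mem=[0,0,0,0]
After op 5 (STO M1): stack=[4] mem=[0,0,0,0]
After op 6 (pop): stack=[empty] mem=[0,0,0,0]
After op 7 (push 18): stack=[18] mem=[0,0,0,0]
After op 8 (dup): stack=[18,18] mem=[0,0,0,0]
After op 9 (dup): stack=[18,18,18] mem=[0,0,0,0]
After op 10 (*): stack=[18,324] mem=[0,0,0,0]
After op 11 (STO M1): stack=[18] mem=[0,324,0,0]
After op 12 (dup): stack=[18,18] mem=[0,324,0,0]
After op 13 (swap): stack=[18,18] mem=[0,324,0,0]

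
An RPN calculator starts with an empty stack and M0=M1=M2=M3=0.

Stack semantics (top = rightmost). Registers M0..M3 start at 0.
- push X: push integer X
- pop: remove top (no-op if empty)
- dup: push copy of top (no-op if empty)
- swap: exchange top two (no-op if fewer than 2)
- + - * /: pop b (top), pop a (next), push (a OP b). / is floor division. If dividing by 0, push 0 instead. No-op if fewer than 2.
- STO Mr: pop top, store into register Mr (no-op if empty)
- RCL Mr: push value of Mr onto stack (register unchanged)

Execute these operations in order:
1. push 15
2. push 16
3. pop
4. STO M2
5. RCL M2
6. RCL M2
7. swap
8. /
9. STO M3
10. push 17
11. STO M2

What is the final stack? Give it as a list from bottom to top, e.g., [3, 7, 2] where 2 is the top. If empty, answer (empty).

Answer: (empty)

Derivation:
After op 1 (push 15): stack=[15] mem=[0,0,0,0]
After op 2 (push 16): stack=[15,16] mem=[0,0,0,0]
After op 3 (pop): stack=[15] mem=[0,0,0,0]
After op 4 (STO M2): stack=[empty] mem=[0,0,15,0]
After op 5 (RCL M2): stack=[15] mem=[0,0,15,0]
After op 6 (RCL M2): stack=[15,15] mem=[0,0,15,0]
After op 7 (swap): stack=[15,15] mem=[0,0,15,0]
After op 8 (/): stack=[1] mem=[0,0,15,0]
After op 9 (STO M3): stack=[empty] mem=[0,0,15,1]
After op 10 (push 17): stack=[17] mem=[0,0,15,1]
After op 11 (STO M2): stack=[empty] mem=[0,0,17,1]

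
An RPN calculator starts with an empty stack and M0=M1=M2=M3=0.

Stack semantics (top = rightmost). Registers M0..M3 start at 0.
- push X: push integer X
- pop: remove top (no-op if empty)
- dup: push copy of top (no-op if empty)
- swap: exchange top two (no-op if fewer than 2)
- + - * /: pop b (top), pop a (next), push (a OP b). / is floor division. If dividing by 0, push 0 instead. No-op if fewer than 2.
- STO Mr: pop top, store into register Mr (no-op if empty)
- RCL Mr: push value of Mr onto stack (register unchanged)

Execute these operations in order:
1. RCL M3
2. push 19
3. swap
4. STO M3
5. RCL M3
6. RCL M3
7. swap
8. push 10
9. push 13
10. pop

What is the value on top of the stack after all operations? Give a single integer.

Answer: 10

Derivation:
After op 1 (RCL M3): stack=[0] mem=[0,0,0,0]
After op 2 (push 19): stack=[0,19] mem=[0,0,0,0]
After op 3 (swap): stack=[19,0] mem=[0,0,0,0]
After op 4 (STO M3): stack=[19] mem=[0,0,0,0]
After op 5 (RCL M3): stack=[19,0] mem=[0,0,0,0]
After op 6 (RCL M3): stack=[19,0,0] mem=[0,0,0,0]
After op 7 (swap): stack=[19,0,0] mem=[0,0,0,0]
After op 8 (push 10): stack=[19,0,0,10] mem=[0,0,0,0]
After op 9 (push 13): stack=[19,0,0,10,13] mem=[0,0,0,0]
After op 10 (pop): stack=[19,0,0,10] mem=[0,0,0,0]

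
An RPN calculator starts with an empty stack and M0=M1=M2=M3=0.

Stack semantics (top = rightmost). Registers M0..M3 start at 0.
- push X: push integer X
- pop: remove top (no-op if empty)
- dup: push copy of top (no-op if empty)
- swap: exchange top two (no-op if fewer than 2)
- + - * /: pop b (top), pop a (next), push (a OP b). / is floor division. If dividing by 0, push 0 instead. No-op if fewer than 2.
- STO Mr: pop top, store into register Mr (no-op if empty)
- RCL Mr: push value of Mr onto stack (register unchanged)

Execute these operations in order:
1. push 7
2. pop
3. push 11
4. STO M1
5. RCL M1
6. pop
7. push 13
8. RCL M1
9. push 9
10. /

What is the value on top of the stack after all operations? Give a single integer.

Answer: 1

Derivation:
After op 1 (push 7): stack=[7] mem=[0,0,0,0]
After op 2 (pop): stack=[empty] mem=[0,0,0,0]
After op 3 (push 11): stack=[11] mem=[0,0,0,0]
After op 4 (STO M1): stack=[empty] mem=[0,11,0,0]
After op 5 (RCL M1): stack=[11] mem=[0,11,0,0]
After op 6 (pop): stack=[empty] mem=[0,11,0,0]
After op 7 (push 13): stack=[13] mem=[0,11,0,0]
After op 8 (RCL M1): stack=[13,11] mem=[0,11,0,0]
After op 9 (push 9): stack=[13,11,9] mem=[0,11,0,0]
After op 10 (/): stack=[13,1] mem=[0,11,0,0]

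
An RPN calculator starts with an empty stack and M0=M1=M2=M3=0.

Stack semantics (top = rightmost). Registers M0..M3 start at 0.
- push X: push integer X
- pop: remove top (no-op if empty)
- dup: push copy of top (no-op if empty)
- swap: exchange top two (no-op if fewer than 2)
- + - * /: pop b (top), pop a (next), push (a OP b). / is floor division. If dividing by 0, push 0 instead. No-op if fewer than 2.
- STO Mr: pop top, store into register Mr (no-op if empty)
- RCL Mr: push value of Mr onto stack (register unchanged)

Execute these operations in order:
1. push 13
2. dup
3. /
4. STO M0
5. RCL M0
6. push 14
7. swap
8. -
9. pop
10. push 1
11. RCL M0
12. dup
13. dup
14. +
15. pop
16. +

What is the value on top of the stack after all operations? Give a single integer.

After op 1 (push 13): stack=[13] mem=[0,0,0,0]
After op 2 (dup): stack=[13,13] mem=[0,0,0,0]
After op 3 (/): stack=[1] mem=[0,0,0,0]
After op 4 (STO M0): stack=[empty] mem=[1,0,0,0]
After op 5 (RCL M0): stack=[1] mem=[1,0,0,0]
After op 6 (push 14): stack=[1,14] mem=[1,0,0,0]
After op 7 (swap): stack=[14,1] mem=[1,0,0,0]
After op 8 (-): stack=[13] mem=[1,0,0,0]
After op 9 (pop): stack=[empty] mem=[1,0,0,0]
After op 10 (push 1): stack=[1] mem=[1,0,0,0]
After op 11 (RCL M0): stack=[1,1] mem=[1,0,0,0]
After op 12 (dup): stack=[1,1,1] mem=[1,0,0,0]
After op 13 (dup): stack=[1,1,1,1] mem=[1,0,0,0]
After op 14 (+): stack=[1,1,2] mem=[1,0,0,0]
After op 15 (pop): stack=[1,1] mem=[1,0,0,0]
After op 16 (+): stack=[2] mem=[1,0,0,0]

Answer: 2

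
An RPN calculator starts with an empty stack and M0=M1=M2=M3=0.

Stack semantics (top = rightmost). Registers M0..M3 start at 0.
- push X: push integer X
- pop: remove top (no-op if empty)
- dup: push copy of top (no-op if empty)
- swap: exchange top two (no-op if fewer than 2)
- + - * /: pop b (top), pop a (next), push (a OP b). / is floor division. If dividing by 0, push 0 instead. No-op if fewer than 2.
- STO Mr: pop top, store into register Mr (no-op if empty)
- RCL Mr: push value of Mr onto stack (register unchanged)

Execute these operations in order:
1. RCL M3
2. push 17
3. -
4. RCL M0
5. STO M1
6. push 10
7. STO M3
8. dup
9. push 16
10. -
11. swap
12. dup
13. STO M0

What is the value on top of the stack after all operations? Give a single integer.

After op 1 (RCL M3): stack=[0] mem=[0,0,0,0]
After op 2 (push 17): stack=[0,17] mem=[0,0,0,0]
After op 3 (-): stack=[-17] mem=[0,0,0,0]
After op 4 (RCL M0): stack=[-17,0] mem=[0,0,0,0]
After op 5 (STO M1): stack=[-17] mem=[0,0,0,0]
After op 6 (push 10): stack=[-17,10] mem=[0,0,0,0]
After op 7 (STO M3): stack=[-17] mem=[0,0,0,10]
After op 8 (dup): stack=[-17,-17] mem=[0,0,0,10]
After op 9 (push 16): stack=[-17,-17,16] mem=[0,0,0,10]
After op 10 (-): stack=[-17,-33] mem=[0,0,0,10]
After op 11 (swap): stack=[-33,-17] mem=[0,0,0,10]
After op 12 (dup): stack=[-33,-17,-17] mem=[0,0,0,10]
After op 13 (STO M0): stack=[-33,-17] mem=[-17,0,0,10]

Answer: -17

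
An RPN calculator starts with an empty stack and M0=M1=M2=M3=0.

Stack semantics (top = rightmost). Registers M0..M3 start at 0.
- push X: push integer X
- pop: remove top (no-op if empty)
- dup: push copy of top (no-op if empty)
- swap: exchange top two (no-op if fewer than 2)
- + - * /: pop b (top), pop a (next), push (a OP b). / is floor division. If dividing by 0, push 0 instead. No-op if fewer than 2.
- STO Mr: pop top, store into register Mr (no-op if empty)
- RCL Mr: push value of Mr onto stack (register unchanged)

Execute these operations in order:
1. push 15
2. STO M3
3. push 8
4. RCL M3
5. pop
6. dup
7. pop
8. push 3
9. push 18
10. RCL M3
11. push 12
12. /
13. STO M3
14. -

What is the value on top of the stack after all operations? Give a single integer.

Answer: -15

Derivation:
After op 1 (push 15): stack=[15] mem=[0,0,0,0]
After op 2 (STO M3): stack=[empty] mem=[0,0,0,15]
After op 3 (push 8): stack=[8] mem=[0,0,0,15]
After op 4 (RCL M3): stack=[8,15] mem=[0,0,0,15]
After op 5 (pop): stack=[8] mem=[0,0,0,15]
After op 6 (dup): stack=[8,8] mem=[0,0,0,15]
After op 7 (pop): stack=[8] mem=[0,0,0,15]
After op 8 (push 3): stack=[8,3] mem=[0,0,0,15]
After op 9 (push 18): stack=[8,3,18] mem=[0,0,0,15]
After op 10 (RCL M3): stack=[8,3,18,15] mem=[0,0,0,15]
After op 11 (push 12): stack=[8,3,18,15,12] mem=[0,0,0,15]
After op 12 (/): stack=[8,3,18,1] mem=[0,0,0,15]
After op 13 (STO M3): stack=[8,3,18] mem=[0,0,0,1]
After op 14 (-): stack=[8,-15] mem=[0,0,0,1]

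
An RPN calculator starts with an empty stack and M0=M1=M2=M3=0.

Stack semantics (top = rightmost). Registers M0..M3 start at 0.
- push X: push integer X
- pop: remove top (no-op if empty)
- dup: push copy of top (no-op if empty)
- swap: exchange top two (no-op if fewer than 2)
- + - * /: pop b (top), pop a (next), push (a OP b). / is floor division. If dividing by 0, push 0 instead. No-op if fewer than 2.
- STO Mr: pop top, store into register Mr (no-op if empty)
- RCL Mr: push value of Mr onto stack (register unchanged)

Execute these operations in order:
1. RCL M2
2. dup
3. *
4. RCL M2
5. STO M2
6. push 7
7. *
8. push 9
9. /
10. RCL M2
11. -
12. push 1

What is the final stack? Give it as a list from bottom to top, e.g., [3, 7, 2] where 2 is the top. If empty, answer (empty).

After op 1 (RCL M2): stack=[0] mem=[0,0,0,0]
After op 2 (dup): stack=[0,0] mem=[0,0,0,0]
After op 3 (*): stack=[0] mem=[0,0,0,0]
After op 4 (RCL M2): stack=[0,0] mem=[0,0,0,0]
After op 5 (STO M2): stack=[0] mem=[0,0,0,0]
After op 6 (push 7): stack=[0,7] mem=[0,0,0,0]
After op 7 (*): stack=[0] mem=[0,0,0,0]
After op 8 (push 9): stack=[0,9] mem=[0,0,0,0]
After op 9 (/): stack=[0] mem=[0,0,0,0]
After op 10 (RCL M2): stack=[0,0] mem=[0,0,0,0]
After op 11 (-): stack=[0] mem=[0,0,0,0]
After op 12 (push 1): stack=[0,1] mem=[0,0,0,0]

Answer: [0, 1]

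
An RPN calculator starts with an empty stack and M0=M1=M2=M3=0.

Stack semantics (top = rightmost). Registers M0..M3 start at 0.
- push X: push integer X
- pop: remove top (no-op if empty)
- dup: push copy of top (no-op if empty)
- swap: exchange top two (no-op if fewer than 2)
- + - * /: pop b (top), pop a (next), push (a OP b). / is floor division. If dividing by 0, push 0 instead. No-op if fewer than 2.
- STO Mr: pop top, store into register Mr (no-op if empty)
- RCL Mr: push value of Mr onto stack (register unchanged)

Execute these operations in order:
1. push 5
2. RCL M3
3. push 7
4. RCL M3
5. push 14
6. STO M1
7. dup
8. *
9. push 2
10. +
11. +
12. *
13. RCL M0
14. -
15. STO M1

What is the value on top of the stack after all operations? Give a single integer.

Answer: 5

Derivation:
After op 1 (push 5): stack=[5] mem=[0,0,0,0]
After op 2 (RCL M3): stack=[5,0] mem=[0,0,0,0]
After op 3 (push 7): stack=[5,0,7] mem=[0,0,0,0]
After op 4 (RCL M3): stack=[5,0,7,0] mem=[0,0,0,0]
After op 5 (push 14): stack=[5,0,7,0,14] mem=[0,0,0,0]
After op 6 (STO M1): stack=[5,0,7,0] mem=[0,14,0,0]
After op 7 (dup): stack=[5,0,7,0,0] mem=[0,14,0,0]
After op 8 (*): stack=[5,0,7,0] mem=[0,14,0,0]
After op 9 (push 2): stack=[5,0,7,0,2] mem=[0,14,0,0]
After op 10 (+): stack=[5,0,7,2] mem=[0,14,0,0]
After op 11 (+): stack=[5,0,9] mem=[0,14,0,0]
After op 12 (*): stack=[5,0] mem=[0,14,0,0]
After op 13 (RCL M0): stack=[5,0,0] mem=[0,14,0,0]
After op 14 (-): stack=[5,0] mem=[0,14,0,0]
After op 15 (STO M1): stack=[5] mem=[0,0,0,0]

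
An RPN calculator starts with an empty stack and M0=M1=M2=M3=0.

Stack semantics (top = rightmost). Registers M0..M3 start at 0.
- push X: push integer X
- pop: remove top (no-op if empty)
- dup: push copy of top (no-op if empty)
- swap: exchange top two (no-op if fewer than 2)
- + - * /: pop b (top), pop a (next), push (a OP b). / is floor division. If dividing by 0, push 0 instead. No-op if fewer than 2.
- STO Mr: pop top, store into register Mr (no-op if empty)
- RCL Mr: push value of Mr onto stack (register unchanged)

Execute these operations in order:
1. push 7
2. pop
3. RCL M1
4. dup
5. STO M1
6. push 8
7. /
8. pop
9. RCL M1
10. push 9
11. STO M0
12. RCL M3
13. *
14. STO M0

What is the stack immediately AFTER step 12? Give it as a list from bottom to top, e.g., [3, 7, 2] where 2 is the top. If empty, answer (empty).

After op 1 (push 7): stack=[7] mem=[0,0,0,0]
After op 2 (pop): stack=[empty] mem=[0,0,0,0]
After op 3 (RCL M1): stack=[0] mem=[0,0,0,0]
After op 4 (dup): stack=[0,0] mem=[0,0,0,0]
After op 5 (STO M1): stack=[0] mem=[0,0,0,0]
After op 6 (push 8): stack=[0,8] mem=[0,0,0,0]
After op 7 (/): stack=[0] mem=[0,0,0,0]
After op 8 (pop): stack=[empty] mem=[0,0,0,0]
After op 9 (RCL M1): stack=[0] mem=[0,0,0,0]
After op 10 (push 9): stack=[0,9] mem=[0,0,0,0]
After op 11 (STO M0): stack=[0] mem=[9,0,0,0]
After op 12 (RCL M3): stack=[0,0] mem=[9,0,0,0]

[0, 0]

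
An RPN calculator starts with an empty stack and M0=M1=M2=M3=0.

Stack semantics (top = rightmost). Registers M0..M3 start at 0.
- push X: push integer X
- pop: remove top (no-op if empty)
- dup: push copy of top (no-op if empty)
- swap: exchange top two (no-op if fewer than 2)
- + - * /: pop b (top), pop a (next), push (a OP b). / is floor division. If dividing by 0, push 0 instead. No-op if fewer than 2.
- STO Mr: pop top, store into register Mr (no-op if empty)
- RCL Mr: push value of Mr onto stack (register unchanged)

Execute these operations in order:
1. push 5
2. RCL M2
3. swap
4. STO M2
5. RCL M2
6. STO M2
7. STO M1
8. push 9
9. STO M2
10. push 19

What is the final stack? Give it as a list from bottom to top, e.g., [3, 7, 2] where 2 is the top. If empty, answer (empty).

Answer: [19]

Derivation:
After op 1 (push 5): stack=[5] mem=[0,0,0,0]
After op 2 (RCL M2): stack=[5,0] mem=[0,0,0,0]
After op 3 (swap): stack=[0,5] mem=[0,0,0,0]
After op 4 (STO M2): stack=[0] mem=[0,0,5,0]
After op 5 (RCL M2): stack=[0,5] mem=[0,0,5,0]
After op 6 (STO M2): stack=[0] mem=[0,0,5,0]
After op 7 (STO M1): stack=[empty] mem=[0,0,5,0]
After op 8 (push 9): stack=[9] mem=[0,0,5,0]
After op 9 (STO M2): stack=[empty] mem=[0,0,9,0]
After op 10 (push 19): stack=[19] mem=[0,0,9,0]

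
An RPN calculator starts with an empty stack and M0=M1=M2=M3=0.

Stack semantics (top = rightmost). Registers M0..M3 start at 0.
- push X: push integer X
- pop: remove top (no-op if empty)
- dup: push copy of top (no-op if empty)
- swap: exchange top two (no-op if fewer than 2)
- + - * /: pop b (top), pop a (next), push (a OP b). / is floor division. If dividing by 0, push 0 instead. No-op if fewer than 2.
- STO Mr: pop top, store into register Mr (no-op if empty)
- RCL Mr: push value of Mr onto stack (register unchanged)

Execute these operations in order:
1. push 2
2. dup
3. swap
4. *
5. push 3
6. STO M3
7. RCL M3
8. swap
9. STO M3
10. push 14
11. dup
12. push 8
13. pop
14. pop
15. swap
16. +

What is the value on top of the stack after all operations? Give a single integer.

After op 1 (push 2): stack=[2] mem=[0,0,0,0]
After op 2 (dup): stack=[2,2] mem=[0,0,0,0]
After op 3 (swap): stack=[2,2] mem=[0,0,0,0]
After op 4 (*): stack=[4] mem=[0,0,0,0]
After op 5 (push 3): stack=[4,3] mem=[0,0,0,0]
After op 6 (STO M3): stack=[4] mem=[0,0,0,3]
After op 7 (RCL M3): stack=[4,3] mem=[0,0,0,3]
After op 8 (swap): stack=[3,4] mem=[0,0,0,3]
After op 9 (STO M3): stack=[3] mem=[0,0,0,4]
After op 10 (push 14): stack=[3,14] mem=[0,0,0,4]
After op 11 (dup): stack=[3,14,14] mem=[0,0,0,4]
After op 12 (push 8): stack=[3,14,14,8] mem=[0,0,0,4]
After op 13 (pop): stack=[3,14,14] mem=[0,0,0,4]
After op 14 (pop): stack=[3,14] mem=[0,0,0,4]
After op 15 (swap): stack=[14,3] mem=[0,0,0,4]
After op 16 (+): stack=[17] mem=[0,0,0,4]

Answer: 17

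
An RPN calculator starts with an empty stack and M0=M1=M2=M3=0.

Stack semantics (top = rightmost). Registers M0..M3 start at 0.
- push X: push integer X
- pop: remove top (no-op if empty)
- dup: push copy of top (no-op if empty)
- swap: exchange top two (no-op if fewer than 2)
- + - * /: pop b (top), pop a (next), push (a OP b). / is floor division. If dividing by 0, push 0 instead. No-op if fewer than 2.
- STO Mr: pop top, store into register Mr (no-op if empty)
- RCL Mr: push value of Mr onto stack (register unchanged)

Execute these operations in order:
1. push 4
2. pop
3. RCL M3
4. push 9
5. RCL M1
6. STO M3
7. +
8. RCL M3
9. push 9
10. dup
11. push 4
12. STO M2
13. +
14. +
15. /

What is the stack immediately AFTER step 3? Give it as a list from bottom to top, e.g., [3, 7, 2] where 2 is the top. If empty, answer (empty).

After op 1 (push 4): stack=[4] mem=[0,0,0,0]
After op 2 (pop): stack=[empty] mem=[0,0,0,0]
After op 3 (RCL M3): stack=[0] mem=[0,0,0,0]

[0]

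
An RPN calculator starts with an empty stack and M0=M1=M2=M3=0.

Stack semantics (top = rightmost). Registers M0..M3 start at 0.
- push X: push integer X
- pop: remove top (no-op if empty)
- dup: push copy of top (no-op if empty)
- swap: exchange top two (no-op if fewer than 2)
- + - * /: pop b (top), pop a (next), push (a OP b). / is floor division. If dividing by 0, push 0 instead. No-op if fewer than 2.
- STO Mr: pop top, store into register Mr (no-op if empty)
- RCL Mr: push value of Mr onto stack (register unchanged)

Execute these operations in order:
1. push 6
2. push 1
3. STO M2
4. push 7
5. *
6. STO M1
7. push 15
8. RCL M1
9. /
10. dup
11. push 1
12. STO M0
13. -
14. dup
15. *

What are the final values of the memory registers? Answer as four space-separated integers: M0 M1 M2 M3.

Answer: 1 42 1 0

Derivation:
After op 1 (push 6): stack=[6] mem=[0,0,0,0]
After op 2 (push 1): stack=[6,1] mem=[0,0,0,0]
After op 3 (STO M2): stack=[6] mem=[0,0,1,0]
After op 4 (push 7): stack=[6,7] mem=[0,0,1,0]
After op 5 (*): stack=[42] mem=[0,0,1,0]
After op 6 (STO M1): stack=[empty] mem=[0,42,1,0]
After op 7 (push 15): stack=[15] mem=[0,42,1,0]
After op 8 (RCL M1): stack=[15,42] mem=[0,42,1,0]
After op 9 (/): stack=[0] mem=[0,42,1,0]
After op 10 (dup): stack=[0,0] mem=[0,42,1,0]
After op 11 (push 1): stack=[0,0,1] mem=[0,42,1,0]
After op 12 (STO M0): stack=[0,0] mem=[1,42,1,0]
After op 13 (-): stack=[0] mem=[1,42,1,0]
After op 14 (dup): stack=[0,0] mem=[1,42,1,0]
After op 15 (*): stack=[0] mem=[1,42,1,0]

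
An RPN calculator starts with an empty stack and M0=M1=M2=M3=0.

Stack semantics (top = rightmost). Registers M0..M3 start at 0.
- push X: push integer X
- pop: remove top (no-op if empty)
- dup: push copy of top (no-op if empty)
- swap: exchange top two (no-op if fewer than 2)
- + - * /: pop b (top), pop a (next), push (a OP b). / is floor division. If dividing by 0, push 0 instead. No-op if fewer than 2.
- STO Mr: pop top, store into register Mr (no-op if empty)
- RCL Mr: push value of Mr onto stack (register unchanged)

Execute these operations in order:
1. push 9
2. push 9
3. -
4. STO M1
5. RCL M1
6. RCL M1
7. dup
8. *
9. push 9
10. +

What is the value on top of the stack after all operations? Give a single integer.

After op 1 (push 9): stack=[9] mem=[0,0,0,0]
After op 2 (push 9): stack=[9,9] mem=[0,0,0,0]
After op 3 (-): stack=[0] mem=[0,0,0,0]
After op 4 (STO M1): stack=[empty] mem=[0,0,0,0]
After op 5 (RCL M1): stack=[0] mem=[0,0,0,0]
After op 6 (RCL M1): stack=[0,0] mem=[0,0,0,0]
After op 7 (dup): stack=[0,0,0] mem=[0,0,0,0]
After op 8 (*): stack=[0,0] mem=[0,0,0,0]
After op 9 (push 9): stack=[0,0,9] mem=[0,0,0,0]
After op 10 (+): stack=[0,9] mem=[0,0,0,0]

Answer: 9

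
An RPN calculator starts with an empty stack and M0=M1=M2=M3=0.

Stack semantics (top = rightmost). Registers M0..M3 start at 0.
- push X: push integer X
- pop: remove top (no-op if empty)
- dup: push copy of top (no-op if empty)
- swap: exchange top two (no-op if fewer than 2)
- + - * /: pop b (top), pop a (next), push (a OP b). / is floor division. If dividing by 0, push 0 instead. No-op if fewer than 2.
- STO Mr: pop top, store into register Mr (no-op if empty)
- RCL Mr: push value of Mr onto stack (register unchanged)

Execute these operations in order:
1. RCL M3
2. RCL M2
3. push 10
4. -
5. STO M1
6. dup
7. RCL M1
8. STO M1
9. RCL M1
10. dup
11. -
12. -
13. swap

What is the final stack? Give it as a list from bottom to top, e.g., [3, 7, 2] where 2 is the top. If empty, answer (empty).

After op 1 (RCL M3): stack=[0] mem=[0,0,0,0]
After op 2 (RCL M2): stack=[0,0] mem=[0,0,0,0]
After op 3 (push 10): stack=[0,0,10] mem=[0,0,0,0]
After op 4 (-): stack=[0,-10] mem=[0,0,0,0]
After op 5 (STO M1): stack=[0] mem=[0,-10,0,0]
After op 6 (dup): stack=[0,0] mem=[0,-10,0,0]
After op 7 (RCL M1): stack=[0,0,-10] mem=[0,-10,0,0]
After op 8 (STO M1): stack=[0,0] mem=[0,-10,0,0]
After op 9 (RCL M1): stack=[0,0,-10] mem=[0,-10,0,0]
After op 10 (dup): stack=[0,0,-10,-10] mem=[0,-10,0,0]
After op 11 (-): stack=[0,0,0] mem=[0,-10,0,0]
After op 12 (-): stack=[0,0] mem=[0,-10,0,0]
After op 13 (swap): stack=[0,0] mem=[0,-10,0,0]

Answer: [0, 0]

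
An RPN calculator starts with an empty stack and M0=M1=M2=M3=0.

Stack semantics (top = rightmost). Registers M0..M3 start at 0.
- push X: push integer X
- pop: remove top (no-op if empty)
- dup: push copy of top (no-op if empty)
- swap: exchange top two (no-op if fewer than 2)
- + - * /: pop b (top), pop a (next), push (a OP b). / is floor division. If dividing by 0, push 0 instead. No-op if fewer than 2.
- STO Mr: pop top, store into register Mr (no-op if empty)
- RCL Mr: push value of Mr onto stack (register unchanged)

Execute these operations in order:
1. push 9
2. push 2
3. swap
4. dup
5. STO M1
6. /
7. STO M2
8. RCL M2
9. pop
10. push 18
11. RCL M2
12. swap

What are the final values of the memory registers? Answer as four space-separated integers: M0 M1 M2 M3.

Answer: 0 9 0 0

Derivation:
After op 1 (push 9): stack=[9] mem=[0,0,0,0]
After op 2 (push 2): stack=[9,2] mem=[0,0,0,0]
After op 3 (swap): stack=[2,9] mem=[0,0,0,0]
After op 4 (dup): stack=[2,9,9] mem=[0,0,0,0]
After op 5 (STO M1): stack=[2,9] mem=[0,9,0,0]
After op 6 (/): stack=[0] mem=[0,9,0,0]
After op 7 (STO M2): stack=[empty] mem=[0,9,0,0]
After op 8 (RCL M2): stack=[0] mem=[0,9,0,0]
After op 9 (pop): stack=[empty] mem=[0,9,0,0]
After op 10 (push 18): stack=[18] mem=[0,9,0,0]
After op 11 (RCL M2): stack=[18,0] mem=[0,9,0,0]
After op 12 (swap): stack=[0,18] mem=[0,9,0,0]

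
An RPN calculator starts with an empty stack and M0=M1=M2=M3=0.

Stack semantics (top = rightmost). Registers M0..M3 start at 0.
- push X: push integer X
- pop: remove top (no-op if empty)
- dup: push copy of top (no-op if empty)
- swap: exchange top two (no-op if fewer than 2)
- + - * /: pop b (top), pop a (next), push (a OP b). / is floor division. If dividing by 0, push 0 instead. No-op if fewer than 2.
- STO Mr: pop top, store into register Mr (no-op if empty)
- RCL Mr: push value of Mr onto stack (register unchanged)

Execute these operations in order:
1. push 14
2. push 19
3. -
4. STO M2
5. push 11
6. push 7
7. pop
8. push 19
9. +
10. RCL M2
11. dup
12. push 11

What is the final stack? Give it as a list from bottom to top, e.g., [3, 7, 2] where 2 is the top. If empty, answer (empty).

After op 1 (push 14): stack=[14] mem=[0,0,0,0]
After op 2 (push 19): stack=[14,19] mem=[0,0,0,0]
After op 3 (-): stack=[-5] mem=[0,0,0,0]
After op 4 (STO M2): stack=[empty] mem=[0,0,-5,0]
After op 5 (push 11): stack=[11] mem=[0,0,-5,0]
After op 6 (push 7): stack=[11,7] mem=[0,0,-5,0]
After op 7 (pop): stack=[11] mem=[0,0,-5,0]
After op 8 (push 19): stack=[11,19] mem=[0,0,-5,0]
After op 9 (+): stack=[30] mem=[0,0,-5,0]
After op 10 (RCL M2): stack=[30,-5] mem=[0,0,-5,0]
After op 11 (dup): stack=[30,-5,-5] mem=[0,0,-5,0]
After op 12 (push 11): stack=[30,-5,-5,11] mem=[0,0,-5,0]

Answer: [30, -5, -5, 11]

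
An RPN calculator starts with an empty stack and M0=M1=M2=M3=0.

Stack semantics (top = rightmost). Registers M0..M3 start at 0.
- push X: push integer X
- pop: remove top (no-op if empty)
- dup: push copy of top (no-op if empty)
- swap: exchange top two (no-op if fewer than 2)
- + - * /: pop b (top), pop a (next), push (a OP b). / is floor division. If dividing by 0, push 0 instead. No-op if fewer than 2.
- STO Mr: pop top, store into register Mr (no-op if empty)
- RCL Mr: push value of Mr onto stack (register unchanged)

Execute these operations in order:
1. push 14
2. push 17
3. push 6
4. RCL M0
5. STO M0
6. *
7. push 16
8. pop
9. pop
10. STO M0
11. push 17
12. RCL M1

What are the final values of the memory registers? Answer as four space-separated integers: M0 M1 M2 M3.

Answer: 14 0 0 0

Derivation:
After op 1 (push 14): stack=[14] mem=[0,0,0,0]
After op 2 (push 17): stack=[14,17] mem=[0,0,0,0]
After op 3 (push 6): stack=[14,17,6] mem=[0,0,0,0]
After op 4 (RCL M0): stack=[14,17,6,0] mem=[0,0,0,0]
After op 5 (STO M0): stack=[14,17,6] mem=[0,0,0,0]
After op 6 (*): stack=[14,102] mem=[0,0,0,0]
After op 7 (push 16): stack=[14,102,16] mem=[0,0,0,0]
After op 8 (pop): stack=[14,102] mem=[0,0,0,0]
After op 9 (pop): stack=[14] mem=[0,0,0,0]
After op 10 (STO M0): stack=[empty] mem=[14,0,0,0]
After op 11 (push 17): stack=[17] mem=[14,0,0,0]
After op 12 (RCL M1): stack=[17,0] mem=[14,0,0,0]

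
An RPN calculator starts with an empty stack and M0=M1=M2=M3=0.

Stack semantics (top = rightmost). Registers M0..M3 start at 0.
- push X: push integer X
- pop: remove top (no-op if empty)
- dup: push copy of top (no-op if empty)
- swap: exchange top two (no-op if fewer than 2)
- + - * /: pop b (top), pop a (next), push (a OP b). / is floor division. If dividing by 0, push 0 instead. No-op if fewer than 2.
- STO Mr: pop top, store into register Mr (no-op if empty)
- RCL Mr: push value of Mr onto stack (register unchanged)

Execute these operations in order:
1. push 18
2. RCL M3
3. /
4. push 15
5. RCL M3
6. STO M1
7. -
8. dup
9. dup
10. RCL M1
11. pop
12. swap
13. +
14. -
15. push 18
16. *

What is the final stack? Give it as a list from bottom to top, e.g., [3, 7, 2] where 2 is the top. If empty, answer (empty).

Answer: [270]

Derivation:
After op 1 (push 18): stack=[18] mem=[0,0,0,0]
After op 2 (RCL M3): stack=[18,0] mem=[0,0,0,0]
After op 3 (/): stack=[0] mem=[0,0,0,0]
After op 4 (push 15): stack=[0,15] mem=[0,0,0,0]
After op 5 (RCL M3): stack=[0,15,0] mem=[0,0,0,0]
After op 6 (STO M1): stack=[0,15] mem=[0,0,0,0]
After op 7 (-): stack=[-15] mem=[0,0,0,0]
After op 8 (dup): stack=[-15,-15] mem=[0,0,0,0]
After op 9 (dup): stack=[-15,-15,-15] mem=[0,0,0,0]
After op 10 (RCL M1): stack=[-15,-15,-15,0] mem=[0,0,0,0]
After op 11 (pop): stack=[-15,-15,-15] mem=[0,0,0,0]
After op 12 (swap): stack=[-15,-15,-15] mem=[0,0,0,0]
After op 13 (+): stack=[-15,-30] mem=[0,0,0,0]
After op 14 (-): stack=[15] mem=[0,0,0,0]
After op 15 (push 18): stack=[15,18] mem=[0,0,0,0]
After op 16 (*): stack=[270] mem=[0,0,0,0]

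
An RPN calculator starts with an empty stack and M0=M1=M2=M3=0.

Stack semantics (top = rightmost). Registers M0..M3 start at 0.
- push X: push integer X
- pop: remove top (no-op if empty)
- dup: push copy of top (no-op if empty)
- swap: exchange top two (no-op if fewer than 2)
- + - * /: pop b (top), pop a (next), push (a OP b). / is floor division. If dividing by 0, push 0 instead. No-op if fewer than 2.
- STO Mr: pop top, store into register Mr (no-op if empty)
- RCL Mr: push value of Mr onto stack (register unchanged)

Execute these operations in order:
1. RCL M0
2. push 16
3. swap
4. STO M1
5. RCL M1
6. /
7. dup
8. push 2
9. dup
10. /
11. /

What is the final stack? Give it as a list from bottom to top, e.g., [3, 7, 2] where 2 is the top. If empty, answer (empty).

Answer: [0, 0]

Derivation:
After op 1 (RCL M0): stack=[0] mem=[0,0,0,0]
After op 2 (push 16): stack=[0,16] mem=[0,0,0,0]
After op 3 (swap): stack=[16,0] mem=[0,0,0,0]
After op 4 (STO M1): stack=[16] mem=[0,0,0,0]
After op 5 (RCL M1): stack=[16,0] mem=[0,0,0,0]
After op 6 (/): stack=[0] mem=[0,0,0,0]
After op 7 (dup): stack=[0,0] mem=[0,0,0,0]
After op 8 (push 2): stack=[0,0,2] mem=[0,0,0,0]
After op 9 (dup): stack=[0,0,2,2] mem=[0,0,0,0]
After op 10 (/): stack=[0,0,1] mem=[0,0,0,0]
After op 11 (/): stack=[0,0] mem=[0,0,0,0]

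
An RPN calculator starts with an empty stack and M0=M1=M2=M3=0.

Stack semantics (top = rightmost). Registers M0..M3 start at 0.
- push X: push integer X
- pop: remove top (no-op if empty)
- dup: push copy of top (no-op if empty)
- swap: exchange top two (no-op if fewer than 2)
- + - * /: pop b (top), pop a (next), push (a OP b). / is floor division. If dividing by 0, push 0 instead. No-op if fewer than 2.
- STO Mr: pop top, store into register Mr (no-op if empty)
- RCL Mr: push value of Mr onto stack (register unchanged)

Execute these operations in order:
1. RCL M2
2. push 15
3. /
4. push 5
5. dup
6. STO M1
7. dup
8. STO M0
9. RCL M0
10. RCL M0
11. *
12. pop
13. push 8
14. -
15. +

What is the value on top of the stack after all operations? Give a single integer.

After op 1 (RCL M2): stack=[0] mem=[0,0,0,0]
After op 2 (push 15): stack=[0,15] mem=[0,0,0,0]
After op 3 (/): stack=[0] mem=[0,0,0,0]
After op 4 (push 5): stack=[0,5] mem=[0,0,0,0]
After op 5 (dup): stack=[0,5,5] mem=[0,0,0,0]
After op 6 (STO M1): stack=[0,5] mem=[0,5,0,0]
After op 7 (dup): stack=[0,5,5] mem=[0,5,0,0]
After op 8 (STO M0): stack=[0,5] mem=[5,5,0,0]
After op 9 (RCL M0): stack=[0,5,5] mem=[5,5,0,0]
After op 10 (RCL M0): stack=[0,5,5,5] mem=[5,5,0,0]
After op 11 (*): stack=[0,5,25] mem=[5,5,0,0]
After op 12 (pop): stack=[0,5] mem=[5,5,0,0]
After op 13 (push 8): stack=[0,5,8] mem=[5,5,0,0]
After op 14 (-): stack=[0,-3] mem=[5,5,0,0]
After op 15 (+): stack=[-3] mem=[5,5,0,0]

Answer: -3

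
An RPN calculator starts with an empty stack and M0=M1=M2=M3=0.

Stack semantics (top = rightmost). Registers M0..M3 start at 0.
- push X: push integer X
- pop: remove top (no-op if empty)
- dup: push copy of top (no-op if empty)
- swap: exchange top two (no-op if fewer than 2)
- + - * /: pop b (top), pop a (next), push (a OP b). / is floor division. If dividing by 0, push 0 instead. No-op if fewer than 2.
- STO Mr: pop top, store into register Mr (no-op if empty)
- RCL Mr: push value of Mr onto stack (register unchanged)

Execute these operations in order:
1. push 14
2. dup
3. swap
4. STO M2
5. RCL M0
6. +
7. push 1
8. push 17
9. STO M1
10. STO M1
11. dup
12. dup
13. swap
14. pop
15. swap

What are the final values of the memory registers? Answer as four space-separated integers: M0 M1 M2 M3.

Answer: 0 1 14 0

Derivation:
After op 1 (push 14): stack=[14] mem=[0,0,0,0]
After op 2 (dup): stack=[14,14] mem=[0,0,0,0]
After op 3 (swap): stack=[14,14] mem=[0,0,0,0]
After op 4 (STO M2): stack=[14] mem=[0,0,14,0]
After op 5 (RCL M0): stack=[14,0] mem=[0,0,14,0]
After op 6 (+): stack=[14] mem=[0,0,14,0]
After op 7 (push 1): stack=[14,1] mem=[0,0,14,0]
After op 8 (push 17): stack=[14,1,17] mem=[0,0,14,0]
After op 9 (STO M1): stack=[14,1] mem=[0,17,14,0]
After op 10 (STO M1): stack=[14] mem=[0,1,14,0]
After op 11 (dup): stack=[14,14] mem=[0,1,14,0]
After op 12 (dup): stack=[14,14,14] mem=[0,1,14,0]
After op 13 (swap): stack=[14,14,14] mem=[0,1,14,0]
After op 14 (pop): stack=[14,14] mem=[0,1,14,0]
After op 15 (swap): stack=[14,14] mem=[0,1,14,0]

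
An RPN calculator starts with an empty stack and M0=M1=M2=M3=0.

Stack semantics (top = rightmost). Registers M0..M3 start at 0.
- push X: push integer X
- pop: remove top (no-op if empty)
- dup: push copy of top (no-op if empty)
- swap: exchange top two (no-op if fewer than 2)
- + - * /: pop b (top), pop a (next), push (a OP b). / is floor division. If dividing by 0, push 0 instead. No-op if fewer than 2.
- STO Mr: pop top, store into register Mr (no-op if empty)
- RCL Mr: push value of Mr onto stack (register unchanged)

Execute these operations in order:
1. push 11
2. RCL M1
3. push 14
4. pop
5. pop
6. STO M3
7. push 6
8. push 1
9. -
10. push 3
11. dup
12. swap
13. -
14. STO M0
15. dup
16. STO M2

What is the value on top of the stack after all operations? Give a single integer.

Answer: 5

Derivation:
After op 1 (push 11): stack=[11] mem=[0,0,0,0]
After op 2 (RCL M1): stack=[11,0] mem=[0,0,0,0]
After op 3 (push 14): stack=[11,0,14] mem=[0,0,0,0]
After op 4 (pop): stack=[11,0] mem=[0,0,0,0]
After op 5 (pop): stack=[11] mem=[0,0,0,0]
After op 6 (STO M3): stack=[empty] mem=[0,0,0,11]
After op 7 (push 6): stack=[6] mem=[0,0,0,11]
After op 8 (push 1): stack=[6,1] mem=[0,0,0,11]
After op 9 (-): stack=[5] mem=[0,0,0,11]
After op 10 (push 3): stack=[5,3] mem=[0,0,0,11]
After op 11 (dup): stack=[5,3,3] mem=[0,0,0,11]
After op 12 (swap): stack=[5,3,3] mem=[0,0,0,11]
After op 13 (-): stack=[5,0] mem=[0,0,0,11]
After op 14 (STO M0): stack=[5] mem=[0,0,0,11]
After op 15 (dup): stack=[5,5] mem=[0,0,0,11]
After op 16 (STO M2): stack=[5] mem=[0,0,5,11]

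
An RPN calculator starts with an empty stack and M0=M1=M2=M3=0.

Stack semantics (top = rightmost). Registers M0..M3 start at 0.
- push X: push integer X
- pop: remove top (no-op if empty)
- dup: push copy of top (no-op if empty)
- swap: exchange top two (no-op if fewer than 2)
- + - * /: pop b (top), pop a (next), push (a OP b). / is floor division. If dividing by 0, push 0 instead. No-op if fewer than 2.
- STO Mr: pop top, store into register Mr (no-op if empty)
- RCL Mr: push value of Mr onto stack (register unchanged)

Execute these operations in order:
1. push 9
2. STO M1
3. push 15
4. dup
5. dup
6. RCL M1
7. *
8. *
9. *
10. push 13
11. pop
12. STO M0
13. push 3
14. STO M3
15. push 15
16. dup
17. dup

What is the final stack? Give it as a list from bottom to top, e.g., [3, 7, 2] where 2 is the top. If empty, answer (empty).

After op 1 (push 9): stack=[9] mem=[0,0,0,0]
After op 2 (STO M1): stack=[empty] mem=[0,9,0,0]
After op 3 (push 15): stack=[15] mem=[0,9,0,0]
After op 4 (dup): stack=[15,15] mem=[0,9,0,0]
After op 5 (dup): stack=[15,15,15] mem=[0,9,0,0]
After op 6 (RCL M1): stack=[15,15,15,9] mem=[0,9,0,0]
After op 7 (*): stack=[15,15,135] mem=[0,9,0,0]
After op 8 (*): stack=[15,2025] mem=[0,9,0,0]
After op 9 (*): stack=[30375] mem=[0,9,0,0]
After op 10 (push 13): stack=[30375,13] mem=[0,9,0,0]
After op 11 (pop): stack=[30375] mem=[0,9,0,0]
After op 12 (STO M0): stack=[empty] mem=[30375,9,0,0]
After op 13 (push 3): stack=[3] mem=[30375,9,0,0]
After op 14 (STO M3): stack=[empty] mem=[30375,9,0,3]
After op 15 (push 15): stack=[15] mem=[30375,9,0,3]
After op 16 (dup): stack=[15,15] mem=[30375,9,0,3]
After op 17 (dup): stack=[15,15,15] mem=[30375,9,0,3]

Answer: [15, 15, 15]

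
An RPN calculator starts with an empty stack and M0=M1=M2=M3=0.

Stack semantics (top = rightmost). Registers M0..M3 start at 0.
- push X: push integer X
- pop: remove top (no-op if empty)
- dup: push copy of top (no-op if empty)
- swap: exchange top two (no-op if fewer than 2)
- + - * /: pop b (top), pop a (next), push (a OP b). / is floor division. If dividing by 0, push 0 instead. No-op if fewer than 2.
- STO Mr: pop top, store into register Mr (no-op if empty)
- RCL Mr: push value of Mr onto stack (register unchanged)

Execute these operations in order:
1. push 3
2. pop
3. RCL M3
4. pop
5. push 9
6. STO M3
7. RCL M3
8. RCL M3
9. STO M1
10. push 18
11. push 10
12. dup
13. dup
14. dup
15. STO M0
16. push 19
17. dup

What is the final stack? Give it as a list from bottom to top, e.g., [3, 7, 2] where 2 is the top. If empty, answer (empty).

Answer: [9, 18, 10, 10, 10, 19, 19]

Derivation:
After op 1 (push 3): stack=[3] mem=[0,0,0,0]
After op 2 (pop): stack=[empty] mem=[0,0,0,0]
After op 3 (RCL M3): stack=[0] mem=[0,0,0,0]
After op 4 (pop): stack=[empty] mem=[0,0,0,0]
After op 5 (push 9): stack=[9] mem=[0,0,0,0]
After op 6 (STO M3): stack=[empty] mem=[0,0,0,9]
After op 7 (RCL M3): stack=[9] mem=[0,0,0,9]
After op 8 (RCL M3): stack=[9,9] mem=[0,0,0,9]
After op 9 (STO M1): stack=[9] mem=[0,9,0,9]
After op 10 (push 18): stack=[9,18] mem=[0,9,0,9]
After op 11 (push 10): stack=[9,18,10] mem=[0,9,0,9]
After op 12 (dup): stack=[9,18,10,10] mem=[0,9,0,9]
After op 13 (dup): stack=[9,18,10,10,10] mem=[0,9,0,9]
After op 14 (dup): stack=[9,18,10,10,10,10] mem=[0,9,0,9]
After op 15 (STO M0): stack=[9,18,10,10,10] mem=[10,9,0,9]
After op 16 (push 19): stack=[9,18,10,10,10,19] mem=[10,9,0,9]
After op 17 (dup): stack=[9,18,10,10,10,19,19] mem=[10,9,0,9]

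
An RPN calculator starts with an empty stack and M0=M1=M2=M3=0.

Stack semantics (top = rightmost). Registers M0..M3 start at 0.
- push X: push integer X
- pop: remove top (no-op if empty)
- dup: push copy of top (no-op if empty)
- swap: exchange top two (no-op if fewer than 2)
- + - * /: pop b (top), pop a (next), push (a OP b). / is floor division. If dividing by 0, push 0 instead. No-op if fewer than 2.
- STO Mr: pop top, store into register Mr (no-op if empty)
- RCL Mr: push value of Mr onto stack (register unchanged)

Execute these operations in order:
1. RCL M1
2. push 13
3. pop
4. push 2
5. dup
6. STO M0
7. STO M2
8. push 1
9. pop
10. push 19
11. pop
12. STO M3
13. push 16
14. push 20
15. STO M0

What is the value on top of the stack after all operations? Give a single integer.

Answer: 16

Derivation:
After op 1 (RCL M1): stack=[0] mem=[0,0,0,0]
After op 2 (push 13): stack=[0,13] mem=[0,0,0,0]
After op 3 (pop): stack=[0] mem=[0,0,0,0]
After op 4 (push 2): stack=[0,2] mem=[0,0,0,0]
After op 5 (dup): stack=[0,2,2] mem=[0,0,0,0]
After op 6 (STO M0): stack=[0,2] mem=[2,0,0,0]
After op 7 (STO M2): stack=[0] mem=[2,0,2,0]
After op 8 (push 1): stack=[0,1] mem=[2,0,2,0]
After op 9 (pop): stack=[0] mem=[2,0,2,0]
After op 10 (push 19): stack=[0,19] mem=[2,0,2,0]
After op 11 (pop): stack=[0] mem=[2,0,2,0]
After op 12 (STO M3): stack=[empty] mem=[2,0,2,0]
After op 13 (push 16): stack=[16] mem=[2,0,2,0]
After op 14 (push 20): stack=[16,20] mem=[2,0,2,0]
After op 15 (STO M0): stack=[16] mem=[20,0,2,0]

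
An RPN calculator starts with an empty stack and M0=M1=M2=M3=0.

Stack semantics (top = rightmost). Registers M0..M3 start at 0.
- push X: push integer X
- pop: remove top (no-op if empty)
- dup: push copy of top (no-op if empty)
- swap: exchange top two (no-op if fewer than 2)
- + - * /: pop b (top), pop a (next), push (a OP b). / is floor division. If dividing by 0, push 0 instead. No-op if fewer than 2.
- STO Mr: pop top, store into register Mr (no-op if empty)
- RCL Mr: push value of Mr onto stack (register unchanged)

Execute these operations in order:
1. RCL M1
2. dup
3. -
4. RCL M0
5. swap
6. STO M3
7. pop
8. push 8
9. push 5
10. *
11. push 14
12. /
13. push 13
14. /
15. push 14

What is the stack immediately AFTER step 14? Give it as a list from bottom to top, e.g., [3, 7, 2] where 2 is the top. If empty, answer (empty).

After op 1 (RCL M1): stack=[0] mem=[0,0,0,0]
After op 2 (dup): stack=[0,0] mem=[0,0,0,0]
After op 3 (-): stack=[0] mem=[0,0,0,0]
After op 4 (RCL M0): stack=[0,0] mem=[0,0,0,0]
After op 5 (swap): stack=[0,0] mem=[0,0,0,0]
After op 6 (STO M3): stack=[0] mem=[0,0,0,0]
After op 7 (pop): stack=[empty] mem=[0,0,0,0]
After op 8 (push 8): stack=[8] mem=[0,0,0,0]
After op 9 (push 5): stack=[8,5] mem=[0,0,0,0]
After op 10 (*): stack=[40] mem=[0,0,0,0]
After op 11 (push 14): stack=[40,14] mem=[0,0,0,0]
After op 12 (/): stack=[2] mem=[0,0,0,0]
After op 13 (push 13): stack=[2,13] mem=[0,0,0,0]
After op 14 (/): stack=[0] mem=[0,0,0,0]

[0]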